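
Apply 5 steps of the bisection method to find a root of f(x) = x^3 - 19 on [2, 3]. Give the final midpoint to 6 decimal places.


f(x) = x^3 - 19
f(2) = -11 < 0
f(3) = 8 > 0

Step 1: midpoint = (2.000000 + 3.000000)/2 = 2.500000
  f(2.500000) = -3.375000
  f(mid) < 0, so root is in [2.500000, 3.000000]

Step 2: midpoint = (2.500000 + 3.000000)/2 = 2.750000
  f(2.750000) = 1.796875
  f(mid) > 0, so root is in [2.500000, 2.750000]

Step 3: midpoint = (2.500000 + 2.750000)/2 = 2.625000
  f(2.625000) = -0.912109
  f(mid) < 0, so root is in [2.625000, 2.750000]

Step 4: midpoint = (2.625000 + 2.750000)/2 = 2.687500
  f(2.687500) = 0.410889
  f(mid) > 0, so root is in [2.625000, 2.687500]

Step 5: midpoint = (2.625000 + 2.687500)/2 = 2.656250
  f(2.656250) = -0.258392
  f(mid) < 0, so root is in [2.656250, 2.687500]

midpoint = 2.656250


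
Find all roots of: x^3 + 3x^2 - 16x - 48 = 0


Let p(x) = x^3 + 3x^2 - 16x - 48. By the rational root theorem (leading coefficient 1), any rational root is an integer divisor of 48: try ±1, ±2, ... in turn.
Test x = 1: value = -60 ≠ 0.
Test x = -1: value = -30 ≠ 0.
Test x = 2: value = -60 ≠ 0.
Test x = -2: value = -12 ≠ 0.
Test x = 3: value = -42 ≠ 0.
Test x = -3: value = 0 ✓, so (x + 3) is a factor.
Synthetic division by (x + 3): bring down 1; 1(-3) + 3 = 0; 0(-3) - 16 = -16; (-16)(-3) - 48 = 0 → quotient x^2 - 16, remainder 0.
Solve the quadratic x^2 - 16 = 0: discriminant = 0^2 - 4(1)(-16) = 0 + 64 = 64.
sqrt(64) = 8, so x = (0 ± 8)/2: x = 4 or x = -4.
Collecting all roots found:

x = -4, x = -3, x = 4


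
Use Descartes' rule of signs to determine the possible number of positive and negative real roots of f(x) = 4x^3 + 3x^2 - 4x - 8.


Descartes' rule of signs:

For positive roots, count sign changes in f(x) = 4x^3 + 3x^2 - 4x - 8:
Signs of coefficients: +, +, -, -
Number of sign changes: 1
Possible positive real roots: 1

For negative roots, examine f(-x) = -4x^3 + 3x^2 + 4x - 8:
Signs of coefficients: -, +, +, -
Number of sign changes: 2
Possible negative real roots: 2, 0

Positive roots: 1; Negative roots: 2 or 0


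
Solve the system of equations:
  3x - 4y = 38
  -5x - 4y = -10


Using Cramer's rule:
Determinant D = (3)(-4) - (-5)(-4) = -12 - 20 = -32
Dx = (38)(-4) - (-10)(-4) = -152 - 40 = -192
Dy = (3)(-10) - (-5)(38) = -30 + 190 = 160
x = Dx/D = -192/-32 = 6
y = Dy/D = 160/-32 = -5

x = 6, y = -5


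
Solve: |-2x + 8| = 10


An absolute value equation |expr| = 10 gives two cases:
Case 1: -2x + 8 = 10
  -2x = 2, so x = -1
Case 2: -2x + 8 = -10
  -2x = -18, so x = 9

x = -1, x = 9


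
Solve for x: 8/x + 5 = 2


Subtract 5 from both sides: 8/x = -3
Multiply both sides by x: 8 = -3 * x
Divide by -3: x = -8/3

x = -8/3


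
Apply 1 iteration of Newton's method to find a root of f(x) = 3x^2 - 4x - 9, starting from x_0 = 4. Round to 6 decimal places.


Newton's method: x_(n+1) = x_n - f(x_n)/f'(x_n)
f(x) = 3x^2 - 4x - 9
f'(x) = 6x - 4

Iteration 1:
  f(4.000000) = 23.000000
  f'(4.000000) = 20.000000
  x_1 = 4.000000 - (23.000000)/(20.000000) = 2.850000

x_1 = 2.850000


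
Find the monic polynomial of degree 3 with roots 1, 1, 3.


A monic polynomial with roots 1, 1, 3 is:
p(x) = (x - 1)(x - 1)(x - 3)
After multiplying by (x - 1): x - 1
After multiplying by (x - 1): x^2 - 2x + 1
After multiplying by (x - 3): x^3 - 5x^2 + 7x - 3

x^3 - 5x^2 + 7x - 3


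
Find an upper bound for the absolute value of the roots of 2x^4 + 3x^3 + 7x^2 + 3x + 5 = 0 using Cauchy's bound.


Cauchy's bound: all roots r satisfy |r| <= 1 + max(|a_i/a_n|) for i = 0,...,n-1
where a_n is the leading coefficient.

Coefficients: [2, 3, 7, 3, 5]
Leading coefficient a_n = 2
Ratios |a_i/a_n|: 3/2, 7/2, 3/2, 5/2
Maximum ratio: 7/2
Cauchy's bound: |r| <= 1 + 7/2 = 9/2

Upper bound = 9/2


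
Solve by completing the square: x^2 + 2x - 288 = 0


Start: x^2 + 2x - 288 = 0
Move constant: x^2 + 2x = 288
Half of 2 is 1, squared is 1
Add 1 to both sides: x^2 + 2x + 1 = 289
(x + 1)^2 = 289
x + 1 = ±17
x = -1 + 17 = 16 or x = -1 - 17 = -18

x = -18, x = 16


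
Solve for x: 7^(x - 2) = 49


Express both sides with the same base.
49 = 7^2
Since the bases match, equate exponents: x - 2 = 2
So x = 2 - (-2) = 4

x = 4


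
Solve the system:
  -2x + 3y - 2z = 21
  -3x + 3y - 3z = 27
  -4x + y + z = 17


Using Cramer's rule. Expand each determinant along the first row.
D  = (-2)*[3*1 - (-3)*1] - 3*[(-3)*1 - (-3)*(-4)] + (-2)*[(-3)*1 - 3*(-4)]
  = (-2)*(6) - 3*(-15) + (-2)*(9) = 15
Dx = 21*[3*1 - (-3)*1] - 3*[27*1 - (-3)*17] + (-2)*[27*1 - 3*17]
  = 21*(6) - 3*(78) + (-2)*(-24) = -60
Dy = (-2)*[27*1 - (-3)*17] - 21*[(-3)*1 - (-3)*(-4)] + (-2)*[(-3)*17 - 27*(-4)]
  = (-2)*(78) - 21*(-15) + (-2)*(57) = 45
Dz = (-2)*[3*17 - 27*1] - 3*[(-3)*17 - 27*(-4)] + 21*[(-3)*1 - 3*(-4)]
  = (-2)*(24) - 3*(57) + 21*(9) = -30
x = Dx/D = -60/15 = -4, y = Dy/D = 45/15 = 3, z = Dz/D = -30/15 = -2
Check eq1: (-2)(-4) + (3)(3) + (-2)(-2) = 21 = 21 ✓
Check eq2: (-3)(-4) + (3)(3) + (-3)(-2) = 27 = 27 ✓
Check eq3: (-4)(-4) + (1)(3) + (1)(-2) = 17 = 17 ✓

x = -4, y = 3, z = -2


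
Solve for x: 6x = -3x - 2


Starting with: 6x = -3x - 2
Move all x terms to left: (6 + 3)x = -2 - 0
Simplify: 9x = -2
Divide both sides by 9: x = -2/9

x = -2/9


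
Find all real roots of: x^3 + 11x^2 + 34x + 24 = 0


Let p(x) = x^3 + 11x^2 + 34x + 24. By the rational root theorem (leading coefficient 1), any rational root is an integer divisor of 24: try ±1, ±2, ... in turn.
Test x = 1: value = 70 ≠ 0.
Test x = -1: value = 0 ✓, so (x + 1) is a factor.
Synthetic division by (x + 1): bring down 1; 1(-1) + 11 = 10; 10(-1) + 34 = 24; 24(-1) + 24 = 0 → quotient x^2 + 10x + 24, remainder 0.
Solve the quadratic x^2 + 10x + 24 = 0: discriminant = 10^2 - 4(1)(24) = 100 - 96 = 4.
sqrt(4) = 2, so x = (-10 ± 2)/2: x = -4 or x = -6.

x = -6, x = -4, x = -1


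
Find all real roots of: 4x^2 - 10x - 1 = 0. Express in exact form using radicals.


Using the quadratic formula: x = (-b ± sqrt(b^2 - 4ac)) / (2a)
Here a = 4, b = -10, c = -1
Discriminant = b^2 - 4ac = (-10)^2 - 4(4)(-1) = 100 + 16 = 116
Since discriminant = 116 > 0, there are two real roots.
x = (10 ± 2*sqrt(29)) / 8
Simplifying: x = (5 ± sqrt(29)) / 4
Numerically: x ≈ 2.5963 or x ≈ -0.0963

x = (5 + sqrt(29)) / 4 or x = (5 - sqrt(29)) / 4


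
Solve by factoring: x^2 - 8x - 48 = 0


We need two numbers that multiply to -48 and add to -8.
Those numbers are -12 and 4 (since (-12) * 4 = -48 and (-12) + 4 = -8).
So x^2 - 8x - 48 = (x - 12)(x + 4) = 0
Setting each factor to zero: x = 12 or x = -4

x = -4, x = 12


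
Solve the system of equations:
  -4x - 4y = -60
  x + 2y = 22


Using Cramer's rule:
Determinant D = (-4)(2) - (1)(-4) = -8 + 4 = -4
Dx = (-60)(2) - (22)(-4) = -120 + 88 = -32
Dy = (-4)(22) - (1)(-60) = -88 + 60 = -28
x = Dx/D = -32/-4 = 8
y = Dy/D = -28/-4 = 7

x = 8, y = 7


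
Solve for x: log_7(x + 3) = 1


Convert to exponential form: x + 3 = 7^1 = 7
x = 7 - 3 = 4
Check: log_7(4 + 3) = log_7(7) = log_7(7) = 1 ✓

x = 4


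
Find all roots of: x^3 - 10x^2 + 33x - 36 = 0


Let p(x) = x^3 - 10x^2 + 33x - 36. By the rational root theorem (leading coefficient 1), any rational root is an integer divisor of 36: try ±1, ±2, ... in turn.
Test x = 1: value = -12 ≠ 0.
Test x = -1: value = -80 ≠ 0.
Test x = 2: value = -2 ≠ 0.
Test x = -2: value = -150 ≠ 0.
Test x = 3: value = 0 ✓, so (x - 3) is a factor.
Synthetic division by (x - 3): bring down 1; 1(3) - 10 = -7; (-7)(3) + 33 = 12; 12(3) - 36 = 0 → quotient x^2 - 7x + 12, remainder 0.
Solve the quadratic x^2 - 7x + 12 = 0: discriminant = (-7)^2 - 4(1)(12) = 49 - 48 = 1.
sqrt(1) = 1, so x = (7 ± 1)/2: x = 4 or x = 3.
Collecting all roots found:

x = 3 (multiplicity 2), x = 4


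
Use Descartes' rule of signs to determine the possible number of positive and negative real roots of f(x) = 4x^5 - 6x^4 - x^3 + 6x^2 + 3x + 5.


Descartes' rule of signs:

For positive roots, count sign changes in f(x) = 4x^5 - 6x^4 - x^3 + 6x^2 + 3x + 5:
Signs of coefficients: +, -, -, +, +, +
Number of sign changes: 2
Possible positive real roots: 2, 0

For negative roots, examine f(-x) = -4x^5 - 6x^4 + x^3 + 6x^2 - 3x + 5:
Signs of coefficients: -, -, +, +, -, +
Number of sign changes: 3
Possible negative real roots: 3, 1

Positive roots: 2 or 0; Negative roots: 3 or 1


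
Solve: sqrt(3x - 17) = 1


Square both sides: 3x - 17 = 1^2 = 1
3x = 1 + 17 = 18
x = 6
Check: sqrt(3*6 - 17) = sqrt(1) = 1 ✓

x = 6


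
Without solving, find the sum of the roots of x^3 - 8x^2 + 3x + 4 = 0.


By Vieta's formulas for x^3 + bx^2 + cx + d = 0:
  r1 + r2 + r3 = -b/a = 8
  r1*r2 + r1*r3 + r2*r3 = c/a = 3
  r1*r2*r3 = -d/a = -4


Sum = 8


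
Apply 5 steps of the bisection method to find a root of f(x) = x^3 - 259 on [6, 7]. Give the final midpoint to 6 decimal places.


f(x) = x^3 - 259
f(6) = -43 < 0
f(7) = 84 > 0

Step 1: midpoint = (6.000000 + 7.000000)/2 = 6.500000
  f(6.500000) = 15.625000
  f(mid) > 0, so root is in [6.000000, 6.500000]

Step 2: midpoint = (6.000000 + 6.500000)/2 = 6.250000
  f(6.250000) = -14.859375
  f(mid) < 0, so root is in [6.250000, 6.500000]

Step 3: midpoint = (6.250000 + 6.500000)/2 = 6.375000
  f(6.375000) = 0.083984
  f(mid) > 0, so root is in [6.250000, 6.375000]

Step 4: midpoint = (6.250000 + 6.375000)/2 = 6.312500
  f(6.312500) = -7.461670
  f(mid) < 0, so root is in [6.312500, 6.375000]

Step 5: midpoint = (6.312500 + 6.375000)/2 = 6.343750
  f(6.343750) = -3.707428
  f(mid) < 0, so root is in [6.343750, 6.375000]

midpoint = 6.343750


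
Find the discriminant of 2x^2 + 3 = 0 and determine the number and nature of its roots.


For ax^2 + bx + c = 0, discriminant D = b^2 - 4ac
Here a = 2, b = 0, c = 3
D = (0)^2 - 4(2)(3) = 0 - 24 = -24

D = -24 < 0
The equation has no real roots (2 complex conjugate roots).

Discriminant = -24, no real roots (2 complex conjugate roots)


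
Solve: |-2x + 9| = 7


An absolute value equation |expr| = 7 gives two cases:
Case 1: -2x + 9 = 7
  -2x = -2, so x = 1
Case 2: -2x + 9 = -7
  -2x = -16, so x = 8

x = 1, x = 8


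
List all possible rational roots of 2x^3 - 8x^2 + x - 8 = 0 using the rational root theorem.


Rational root theorem: possible roots are ±p/q where:
  p divides the constant term (-8): p ∈ {1, 2, 4, 8}
  q divides the leading coefficient (2): q ∈ {1, 2}

All possible rational roots: -8, -4, -2, -1, -1/2, 1/2, 1, 2, 4, 8

-8, -4, -2, -1, -1/2, 1/2, 1, 2, 4, 8


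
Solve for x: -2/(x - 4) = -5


Multiply both sides by (x - 4): -2 = -5(x - 4)
Distribute: -2 = -5x + 20
-5x = -2 - 20 = -22
x = 22/5

x = 22/5


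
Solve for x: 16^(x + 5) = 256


Express both sides with the same base.
256 = 16^2
Since the bases match, equate exponents: x + 5 = 2
So x = 2 - (5) = -3

x = -3


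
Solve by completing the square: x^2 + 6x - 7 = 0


Start: x^2 + 6x - 7 = 0
Move constant: x^2 + 6x = 7
Half of 6 is 3, squared is 9
Add 9 to both sides: x^2 + 6x + 9 = 16
(x + 3)^2 = 16
x + 3 = ±4
x = -3 + 4 = 1 or x = -3 - 4 = -7

x = -7, x = 1


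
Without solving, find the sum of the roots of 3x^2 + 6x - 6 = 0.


By Vieta's formulas for ax^2 + bx + c = 0:
  Sum of roots = -b/a
  Product of roots = c/a

Here a = 3, b = 6, c = -6
Sum = -(6)/3 = -2
Product = -6/3 = -2

Sum = -2


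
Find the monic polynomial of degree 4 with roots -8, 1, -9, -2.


A monic polynomial with roots -8, 1, -9, -2 is:
p(x) = (x + 8)(x - 1)(x + 9)(x + 2)
After multiplying by (x + 8): x + 8
After multiplying by (x - 1): x^2 + 7x - 8
After multiplying by (x + 9): x^3 + 16x^2 + 55x - 72
After multiplying by (x + 2): x^4 + 18x^3 + 87x^2 + 38x - 144

x^4 + 18x^3 + 87x^2 + 38x - 144


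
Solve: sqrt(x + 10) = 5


Square both sides: x + 10 = 5^2 = 25
x = 25 - 10 = 15
x = 15
Check: sqrt(1*15 + 10) = sqrt(25) = 5 ✓

x = 15


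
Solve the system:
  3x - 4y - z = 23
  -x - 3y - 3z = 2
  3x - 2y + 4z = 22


Using Cramer's rule. Expand each determinant along the first row.
D  = 3*[(-3)*4 - (-3)*(-2)] - (-4)*[(-1)*4 - (-3)*3] + (-1)*[(-1)*(-2) - (-3)*3]
  = 3*(-18) - (-4)*(5) + (-1)*(11) = -45
Dx = 23*[(-3)*4 - (-3)*(-2)] - (-4)*[2*4 - (-3)*22] + (-1)*[2*(-2) - (-3)*22]
  = 23*(-18) - (-4)*(74) + (-1)*(62) = -180
Dy = 3*[2*4 - (-3)*22] - 23*[(-1)*4 - (-3)*3] + (-1)*[(-1)*22 - 2*3]
  = 3*(74) - 23*(5) + (-1)*(-28) = 135
Dz = 3*[(-3)*22 - 2*(-2)] - (-4)*[(-1)*22 - 2*3] + 23*[(-1)*(-2) - (-3)*3]
  = 3*(-62) - (-4)*(-28) + 23*(11) = -45
x = Dx/D = -180/-45 = 4, y = Dy/D = 135/-45 = -3, z = Dz/D = -45/-45 = 1
Check eq1: (3)(4) + (-4)(-3) + (-1)(1) = 23 = 23 ✓
Check eq2: (-1)(4) + (-3)(-3) + (-3)(1) = 2 = 2 ✓
Check eq3: (3)(4) + (-2)(-3) + (4)(1) = 22 = 22 ✓

x = 4, y = -3, z = 1


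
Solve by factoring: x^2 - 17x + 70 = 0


We need two numbers that multiply to 70 and add to -17.
Those numbers are -10 and -7 (since (-10) * (-7) = 70 and (-10) + (-7) = -17).
So x^2 - 17x + 70 = (x - 10)(x - 7) = 0
Setting each factor to zero: x = 10 or x = 7

x = 7, x = 10


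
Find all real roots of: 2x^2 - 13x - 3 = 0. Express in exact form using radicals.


Using the quadratic formula: x = (-b ± sqrt(b^2 - 4ac)) / (2a)
Here a = 2, b = -13, c = -3
Discriminant = b^2 - 4ac = (-13)^2 - 4(2)(-3) = 169 + 24 = 193
Since discriminant = 193 > 0, there are two real roots.
x = (13 ± sqrt(193)) / 4
Numerically: x ≈ 6.7231 or x ≈ -0.2231

x = (13 + sqrt(193)) / 4 or x = (13 - sqrt(193)) / 4


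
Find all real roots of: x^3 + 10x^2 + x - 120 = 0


Let p(x) = x^3 + 10x^2 + x - 120. By the rational root theorem (leading coefficient 1), any rational root is an integer divisor of 120: try ±1, ±2, ... in turn.
Test x = 1: value = -108 ≠ 0.
Test x = -1: value = -112 ≠ 0.
Test x = 2: value = -70 ≠ 0.
Test x = -2: value = -90 ≠ 0.
Test x = 3: value = 0 ✓, so (x - 3) is a factor.
Synthetic division by (x - 3): bring down 1; 1(3) + 10 = 13; 13(3) + 1 = 40; 40(3) - 120 = 0 → quotient x^2 + 13x + 40, remainder 0.
Solve the quadratic x^2 + 13x + 40 = 0: discriminant = 13^2 - 4(1)(40) = 169 - 160 = 9.
sqrt(9) = 3, so x = (-13 ± 3)/2: x = -5 or x = -8.

x = -8, x = -5, x = 3


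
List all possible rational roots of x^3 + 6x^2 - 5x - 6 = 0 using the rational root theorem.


Rational root theorem: possible roots are ±p/q where:
  p divides the constant term (-6): p ∈ {1, 2, 3, 6}
  q divides the leading coefficient (1): q ∈ {1}

All possible rational roots: -6, -3, -2, -1, 1, 2, 3, 6

-6, -3, -2, -1, 1, 2, 3, 6


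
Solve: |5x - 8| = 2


An absolute value equation |expr| = 2 gives two cases:
Case 1: 5x - 8 = 2
  5x = 10, so x = 2
Case 2: 5x - 8 = -2
  5x = 6, so x = 6/5

x = 6/5, x = 2


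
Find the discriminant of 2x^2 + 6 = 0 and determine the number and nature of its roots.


For ax^2 + bx + c = 0, discriminant D = b^2 - 4ac
Here a = 2, b = 0, c = 6
D = (0)^2 - 4(2)(6) = 0 - 48 = -48

D = -48 < 0
The equation has no real roots (2 complex conjugate roots).

Discriminant = -48, no real roots (2 complex conjugate roots)


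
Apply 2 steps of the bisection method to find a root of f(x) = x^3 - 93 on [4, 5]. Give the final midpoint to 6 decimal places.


f(x) = x^3 - 93
f(4) = -29 < 0
f(5) = 32 > 0

Step 1: midpoint = (4.000000 + 5.000000)/2 = 4.500000
  f(4.500000) = -1.875000
  f(mid) < 0, so root is in [4.500000, 5.000000]

Step 2: midpoint = (4.500000 + 5.000000)/2 = 4.750000
  f(4.750000) = 14.171875
  f(mid) > 0, so root is in [4.500000, 4.750000]

midpoint = 4.750000


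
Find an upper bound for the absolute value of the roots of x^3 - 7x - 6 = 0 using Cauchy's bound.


Cauchy's bound: all roots r satisfy |r| <= 1 + max(|a_i/a_n|) for i = 0,...,n-1
where a_n is the leading coefficient.

Coefficients: [1, 0, -7, -6]
Leading coefficient a_n = 1
Ratios |a_i/a_n|: 0, 7, 6
Maximum ratio: 7
Cauchy's bound: |r| <= 1 + 7 = 8

Upper bound = 8


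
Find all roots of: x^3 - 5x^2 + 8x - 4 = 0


Let p(x) = x^3 - 5x^2 + 8x - 4. By the rational root theorem (leading coefficient 1), any rational root is an integer divisor of 4: try ±1, ±2, ... in turn.
Test x = 1: value = 0 ✓, so (x - 1) is a factor.
Synthetic division by (x - 1): bring down 1; 1(1) - 5 = -4; (-4)(1) + 8 = 4; 4(1) - 4 = 0 → quotient x^2 - 4x + 4, remainder 0.
Solve the quadratic x^2 - 4x + 4 = 0: discriminant = (-4)^2 - 4(1)(4) = 16 - 16 = 0.
Discriminant = 0, so a double root: x = 4/2 = 2.
Collecting all roots found:

x = 1, x = 2 (multiplicity 2)


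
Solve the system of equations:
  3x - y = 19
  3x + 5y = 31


Using Cramer's rule:
Determinant D = (3)(5) - (3)(-1) = 15 + 3 = 18
Dx = (19)(5) - (31)(-1) = 95 + 31 = 126
Dy = (3)(31) - (3)(19) = 93 - 57 = 36
x = Dx/D = 126/18 = 7
y = Dy/D = 36/18 = 2

x = 7, y = 2


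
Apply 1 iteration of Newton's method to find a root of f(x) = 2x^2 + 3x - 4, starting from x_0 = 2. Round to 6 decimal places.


Newton's method: x_(n+1) = x_n - f(x_n)/f'(x_n)
f(x) = 2x^2 + 3x - 4
f'(x) = 4x + 3

Iteration 1:
  f(2.000000) = 10.000000
  f'(2.000000) = 11.000000
  x_1 = 2.000000 - (10.000000)/(11.000000) = 1.090909

x_1 = 1.090909


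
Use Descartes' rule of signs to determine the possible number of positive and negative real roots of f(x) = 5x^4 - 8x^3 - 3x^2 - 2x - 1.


Descartes' rule of signs:

For positive roots, count sign changes in f(x) = 5x^4 - 8x^3 - 3x^2 - 2x - 1:
Signs of coefficients: +, -, -, -, -
Number of sign changes: 1
Possible positive real roots: 1

For negative roots, examine f(-x) = 5x^4 + 8x^3 - 3x^2 + 2x - 1:
Signs of coefficients: +, +, -, +, -
Number of sign changes: 3
Possible negative real roots: 3, 1

Positive roots: 1; Negative roots: 3 or 1


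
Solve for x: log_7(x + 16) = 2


Convert to exponential form: x + 16 = 7^2 = 49
x = 49 - 16 = 33
Check: log_7(33 + 16) = log_7(49) = log_7(49) = 2 ✓

x = 33


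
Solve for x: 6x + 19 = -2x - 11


Starting with: 6x + 19 = -2x - 11
Move all x terms to left: (6 + 2)x = -11 - 19
Simplify: 8x = -30
Divide both sides by 8: x = -15/4

x = -15/4


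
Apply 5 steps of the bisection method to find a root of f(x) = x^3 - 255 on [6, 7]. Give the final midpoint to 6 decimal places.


f(x) = x^3 - 255
f(6) = -39 < 0
f(7) = 88 > 0

Step 1: midpoint = (6.000000 + 7.000000)/2 = 6.500000
  f(6.500000) = 19.625000
  f(mid) > 0, so root is in [6.000000, 6.500000]

Step 2: midpoint = (6.000000 + 6.500000)/2 = 6.250000
  f(6.250000) = -10.859375
  f(mid) < 0, so root is in [6.250000, 6.500000]

Step 3: midpoint = (6.250000 + 6.500000)/2 = 6.375000
  f(6.375000) = 4.083984
  f(mid) > 0, so root is in [6.250000, 6.375000]

Step 4: midpoint = (6.250000 + 6.375000)/2 = 6.312500
  f(6.312500) = -3.461670
  f(mid) < 0, so root is in [6.312500, 6.375000]

Step 5: midpoint = (6.312500 + 6.375000)/2 = 6.343750
  f(6.343750) = 0.292572
  f(mid) > 0, so root is in [6.312500, 6.343750]

midpoint = 6.343750


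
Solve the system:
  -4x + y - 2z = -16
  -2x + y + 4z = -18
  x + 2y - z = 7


Using Cramer's rule. Expand each determinant along the first row.
D  = (-4)*[1*(-1) - 4*2] - 1*[(-2)*(-1) - 4*1] + (-2)*[(-2)*2 - 1*1]
  = (-4)*(-9) - 1*(-2) + (-2)*(-5) = 48
Dx = (-16)*[1*(-1) - 4*2] - 1*[(-18)*(-1) - 4*7] + (-2)*[(-18)*2 - 1*7]
  = (-16)*(-9) - 1*(-10) + (-2)*(-43) = 240
Dy = (-4)*[(-18)*(-1) - 4*7] - (-16)*[(-2)*(-1) - 4*1] + (-2)*[(-2)*7 - (-18)*1]
  = (-4)*(-10) - (-16)*(-2) + (-2)*(4) = 0
Dz = (-4)*[1*7 - (-18)*2] - 1*[(-2)*7 - (-18)*1] + (-16)*[(-2)*2 - 1*1]
  = (-4)*(43) - 1*(4) + (-16)*(-5) = -96
x = Dx/D = 240/48 = 5, y = Dy/D = 0/48 = 0, z = Dz/D = -96/48 = -2
Check eq1: (-4)(5) + (1)(0) + (-2)(-2) = -16 = -16 ✓
Check eq2: (-2)(5) + (1)(0) + (4)(-2) = -18 = -18 ✓
Check eq3: (1)(5) + (2)(0) + (-1)(-2) = 7 = 7 ✓

x = 5, y = 0, z = -2


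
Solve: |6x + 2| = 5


An absolute value equation |expr| = 5 gives two cases:
Case 1: 6x + 2 = 5
  6x = 3, so x = 1/2
Case 2: 6x + 2 = -5
  6x = -7, so x = -7/6

x = -7/6, x = 1/2


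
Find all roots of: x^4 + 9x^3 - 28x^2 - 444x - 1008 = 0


Let p(x) = x^4 + 9x^3 - 28x^2 - 444x - 1008. By the rational root theorem (leading coefficient 1), any rational root is an integer divisor of 1008: try ±1, ±2, ... in turn.
Test x = 1: value = -1470 ≠ 0.
Test x = -1: value = -600 ≠ 0.
Test x = 2: value = -1920 ≠ 0.
Test x = -2: value = -288 ≠ 0.
Test x = 3: value = -2268 ≠ 0.
Test x = -3: value = -90 ≠ 0.
Test x = 4: value = -2400 ≠ 0.
Test x = -4: value = 0 ✓, so (x + 4) is a factor.
Synthetic division by (x + 4): bring down 1; 1(-4) + 9 = 5; 5(-4) - 28 = -48; (-48)(-4) - 444 = -252; (-252)(-4) - 1008 = 0 → quotient x^3 + 5x^2 - 48x - 252, remainder 0.
Continue with the quotient x^3 + 5x^2 - 48x - 252 (candidates must divide 252; re-test x = -4 first in case it repeats).
Test x = -4: value = -44 ≠ 0.
Test x = 6: value = -144 ≠ 0.
Test x = -6: value = 0 ✓, so (x + 6) is a factor.
Synthetic division by (x + 6): bring down 1; 1(-6) + 5 = -1; (-1)(-6) - 48 = -42; (-42)(-6) - 252 = 0 → quotient x^2 - x - 42, remainder 0.
Solve the quadratic x^2 - x - 42 = 0: discriminant = (-1)^2 - 4(1)(-42) = 1 + 168 = 169.
sqrt(169) = 13, so x = (1 ± 13)/2: x = 7 or x = -6.
Collecting all roots found:

x = -6 (multiplicity 2), x = -4, x = 7


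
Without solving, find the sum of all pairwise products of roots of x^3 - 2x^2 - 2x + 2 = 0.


By Vieta's formulas for x^3 + bx^2 + cx + d = 0:
  r1 + r2 + r3 = -b/a = 2
  r1*r2 + r1*r3 + r2*r3 = c/a = -2
  r1*r2*r3 = -d/a = -2


Sum of pairwise products = -2


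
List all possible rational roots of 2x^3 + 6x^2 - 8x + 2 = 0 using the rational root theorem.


Rational root theorem: possible roots are ±p/q where:
  p divides the constant term (2): p ∈ {1, 2}
  q divides the leading coefficient (2): q ∈ {1, 2}

All possible rational roots: -2, -1, -1/2, 1/2, 1, 2

-2, -1, -1/2, 1/2, 1, 2


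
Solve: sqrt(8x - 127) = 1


Square both sides: 8x - 127 = 1^2 = 1
8x = 1 + 127 = 128
x = 16
Check: sqrt(8*16 - 127) = sqrt(1) = 1 ✓

x = 16


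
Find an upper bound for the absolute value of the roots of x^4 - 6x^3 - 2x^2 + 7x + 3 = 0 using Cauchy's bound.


Cauchy's bound: all roots r satisfy |r| <= 1 + max(|a_i/a_n|) for i = 0,...,n-1
where a_n is the leading coefficient.

Coefficients: [1, -6, -2, 7, 3]
Leading coefficient a_n = 1
Ratios |a_i/a_n|: 6, 2, 7, 3
Maximum ratio: 7
Cauchy's bound: |r| <= 1 + 7 = 8

Upper bound = 8


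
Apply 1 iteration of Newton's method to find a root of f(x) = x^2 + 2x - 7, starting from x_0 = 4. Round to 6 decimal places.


Newton's method: x_(n+1) = x_n - f(x_n)/f'(x_n)
f(x) = x^2 + 2x - 7
f'(x) = 2x + 2

Iteration 1:
  f(4.000000) = 17.000000
  f'(4.000000) = 10.000000
  x_1 = 4.000000 - (17.000000)/(10.000000) = 2.300000

x_1 = 2.300000


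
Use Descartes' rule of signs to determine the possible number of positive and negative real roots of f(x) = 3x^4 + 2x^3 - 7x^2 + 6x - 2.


Descartes' rule of signs:

For positive roots, count sign changes in f(x) = 3x^4 + 2x^3 - 7x^2 + 6x - 2:
Signs of coefficients: +, +, -, +, -
Number of sign changes: 3
Possible positive real roots: 3, 1

For negative roots, examine f(-x) = 3x^4 - 2x^3 - 7x^2 - 6x - 2:
Signs of coefficients: +, -, -, -, -
Number of sign changes: 1
Possible negative real roots: 1

Positive roots: 3 or 1; Negative roots: 1


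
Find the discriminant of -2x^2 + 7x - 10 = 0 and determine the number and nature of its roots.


For ax^2 + bx + c = 0, discriminant D = b^2 - 4ac
Here a = -2, b = 7, c = -10
D = (7)^2 - 4(-2)(-10) = 49 - 80 = -31

D = -31 < 0
The equation has no real roots (2 complex conjugate roots).

Discriminant = -31, no real roots (2 complex conjugate roots)


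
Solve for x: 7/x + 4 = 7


Subtract 4 from both sides: 7/x = 3
Multiply both sides by x: 7 = 3 * x
Divide by 3: x = 7/3

x = 7/3


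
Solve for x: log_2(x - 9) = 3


Convert to exponential form: x - 9 = 2^3 = 8
x = 8 + 9 = 17
Check: log_2(17 - 9) = log_2(8) = log_2(8) = 3 ✓

x = 17


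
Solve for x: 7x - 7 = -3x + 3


Starting with: 7x - 7 = -3x + 3
Move all x terms to left: (7 + 3)x = 3 + 7
Simplify: 10x = 10
Divide both sides by 10: x = 1

x = 1


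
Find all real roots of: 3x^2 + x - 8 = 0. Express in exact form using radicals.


Using the quadratic formula: x = (-b ± sqrt(b^2 - 4ac)) / (2a)
Here a = 3, b = 1, c = -8
Discriminant = b^2 - 4ac = 1^2 - 4(3)(-8) = 1 + 96 = 97
Since discriminant = 97 > 0, there are two real roots.
x = (-1 ± sqrt(97)) / 6
Numerically: x ≈ 1.4748 or x ≈ -1.8081

x = (-1 + sqrt(97)) / 6 or x = (-1 - sqrt(97)) / 6


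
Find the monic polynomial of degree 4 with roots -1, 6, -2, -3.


A monic polynomial with roots -1, 6, -2, -3 is:
p(x) = (x + 1)(x - 6)(x + 2)(x + 3)
After multiplying by (x + 1): x + 1
After multiplying by (x - 6): x^2 - 5x - 6
After multiplying by (x + 2): x^3 - 3x^2 - 16x - 12
After multiplying by (x + 3): x^4 - 25x^2 - 60x - 36

x^4 - 25x^2 - 60x - 36


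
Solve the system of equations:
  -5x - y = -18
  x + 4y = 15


Using Cramer's rule:
Determinant D = (-5)(4) - (1)(-1) = -20 + 1 = -19
Dx = (-18)(4) - (15)(-1) = -72 + 15 = -57
Dy = (-5)(15) - (1)(-18) = -75 + 18 = -57
x = Dx/D = -57/-19 = 3
y = Dy/D = -57/-19 = 3

x = 3, y = 3


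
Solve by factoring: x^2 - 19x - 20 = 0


We need two numbers that multiply to -20 and add to -19.
Those numbers are -20 and 1 (since (-20) * 1 = -20 and (-20) + 1 = -19).
So x^2 - 19x - 20 = (x - 20)(x + 1) = 0
Setting each factor to zero: x = 20 or x = -1

x = -1, x = 20


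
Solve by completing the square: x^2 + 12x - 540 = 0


Start: x^2 + 12x - 540 = 0
Move constant: x^2 + 12x = 540
Half of 12 is 6, squared is 36
Add 36 to both sides: x^2 + 12x + 36 = 576
(x + 6)^2 = 576
x + 6 = ±24
x = -6 + 24 = 18 or x = -6 - 24 = -30

x = -30, x = 18


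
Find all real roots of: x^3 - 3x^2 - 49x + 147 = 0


Let p(x) = x^3 - 3x^2 - 49x + 147. By the rational root theorem (leading coefficient 1), any rational root is an integer divisor of 147: try ±1, ±2, ... in turn.
Test x = 1: value = 96 ≠ 0.
Test x = -1: value = 192 ≠ 0.
Test x = 3: value = 0 ✓, so (x - 3) is a factor.
Synthetic division by (x - 3): bring down 1; 1(3) - 3 = 0; 0(3) - 49 = -49; (-49)(3) + 147 = 0 → quotient x^2 - 49, remainder 0.
Solve the quadratic x^2 - 49 = 0: discriminant = 0^2 - 4(1)(-49) = 0 + 196 = 196.
sqrt(196) = 14, so x = (0 ± 14)/2: x = 7 or x = -7.

x = -7, x = 3, x = 7


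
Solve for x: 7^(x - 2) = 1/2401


Express both sides with the same base.
1/2401 = 7^(-4)
Since the bases match, equate exponents: x - 2 = -4
So x = -4 - (-2) = -2

x = -2


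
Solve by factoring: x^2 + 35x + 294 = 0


We need two numbers that multiply to 294 and add to 35.
Those numbers are 14 and 21 (since 14 * 21 = 294 and 14 + 21 = 35).
So x^2 + 35x + 294 = (x + 14)(x + 21) = 0
Setting each factor to zero: x = -14 or x = -21

x = -21, x = -14


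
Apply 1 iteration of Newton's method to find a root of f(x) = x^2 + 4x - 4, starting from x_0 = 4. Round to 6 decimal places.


Newton's method: x_(n+1) = x_n - f(x_n)/f'(x_n)
f(x) = x^2 + 4x - 4
f'(x) = 2x + 4

Iteration 1:
  f(4.000000) = 28.000000
  f'(4.000000) = 12.000000
  x_1 = 4.000000 - (28.000000)/(12.000000) = 1.666667

x_1 = 1.666667


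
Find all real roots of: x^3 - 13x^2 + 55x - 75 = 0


Let p(x) = x^3 - 13x^2 + 55x - 75. By the rational root theorem (leading coefficient 1), any rational root is an integer divisor of 75: try ±1, ±2, ... in turn.
Test x = 1: value = -32 ≠ 0.
Test x = -1: value = -144 ≠ 0.
Test x = 3: value = 0 ✓, so (x - 3) is a factor.
Synthetic division by (x - 3): bring down 1; 1(3) - 13 = -10; (-10)(3) + 55 = 25; 25(3) - 75 = 0 → quotient x^2 - 10x + 25, remainder 0.
Solve the quadratic x^2 - 10x + 25 = 0: discriminant = (-10)^2 - 4(1)(25) = 100 - 100 = 0.
Discriminant = 0, so a double root: x = 10/2 = 5.

x = 3, x = 5 (multiplicity 2)


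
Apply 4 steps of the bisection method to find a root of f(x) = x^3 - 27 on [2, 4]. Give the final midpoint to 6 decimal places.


f(x) = x^3 - 27
f(2) = -19 < 0
f(4) = 37 > 0

Step 1: midpoint = (2.000000 + 4.000000)/2 = 3.000000
  f(3.000000) = 0.000000
  f(mid) = 0, exact root found!

midpoint = 3.000000


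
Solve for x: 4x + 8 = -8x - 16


Starting with: 4x + 8 = -8x - 16
Move all x terms to left: (4 + 8)x = -16 - 8
Simplify: 12x = -24
Divide both sides by 12: x = -2

x = -2


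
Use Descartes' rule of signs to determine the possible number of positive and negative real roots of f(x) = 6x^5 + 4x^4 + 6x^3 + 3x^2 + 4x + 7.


Descartes' rule of signs:

For positive roots, count sign changes in f(x) = 6x^5 + 4x^4 + 6x^3 + 3x^2 + 4x + 7:
Signs of coefficients: +, +, +, +, +, +
Number of sign changes: 0
Possible positive real roots: 0

For negative roots, examine f(-x) = -6x^5 + 4x^4 - 6x^3 + 3x^2 - 4x + 7:
Signs of coefficients: -, +, -, +, -, +
Number of sign changes: 5
Possible negative real roots: 5, 3, 1

Positive roots: 0; Negative roots: 5 or 3 or 1


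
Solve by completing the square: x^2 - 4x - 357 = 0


Start: x^2 - 4x - 357 = 0
Move constant: x^2 - 4x = 357
Half of -4 is -2, squared is 4
Add 4 to both sides: x^2 - 4x + 4 = 361
(x - 2)^2 = 361
x - 2 = ±19
x = 2 + 19 = 21 or x = 2 - 19 = -17

x = -17, x = 21


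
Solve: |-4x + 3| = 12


An absolute value equation |expr| = 12 gives two cases:
Case 1: -4x + 3 = 12
  -4x = 9, so x = -9/4
Case 2: -4x + 3 = -12
  -4x = -15, so x = 15/4

x = -9/4, x = 15/4


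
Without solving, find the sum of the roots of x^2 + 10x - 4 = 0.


By Vieta's formulas for ax^2 + bx + c = 0:
  Sum of roots = -b/a
  Product of roots = c/a

Here a = 1, b = 10, c = -4
Sum = -(10)/1 = -10
Product = -4/1 = -4

Sum = -10


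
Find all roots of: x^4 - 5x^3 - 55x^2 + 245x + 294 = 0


Let p(x) = x^4 - 5x^3 - 55x^2 + 245x + 294. By the rational root theorem (leading coefficient 1), any rational root is an integer divisor of 294: try ±1, ±2, ... in turn.
Test x = 1: value = 480 ≠ 0.
Test x = -1: value = 0 ✓, so (x + 1) is a factor.
Synthetic division by (x + 1): bring down 1; 1(-1) - 5 = -6; (-6)(-1) - 55 = -49; (-49)(-1) + 245 = 294; 294(-1) + 294 = 0 → quotient x^3 - 6x^2 - 49x + 294, remainder 0.
Continue with the quotient x^3 - 6x^2 - 49x + 294 (candidates must divide 294; re-test x = -1 first in case it repeats).
Test x = -1: value = 336 ≠ 0.
Test x = 2: value = 180 ≠ 0.
Test x = -2: value = 360 ≠ 0.
Test x = 3: value = 120 ≠ 0.
Test x = -3: value = 360 ≠ 0.
Test x = 6: value = 0 ✓, so (x - 6) is a factor.
Synthetic division by (x - 6): bring down 1; 1(6) - 6 = 0; 0(6) - 49 = -49; (-49)(6) + 294 = 0 → quotient x^2 - 49, remainder 0.
Solve the quadratic x^2 - 49 = 0: discriminant = 0^2 - 4(1)(-49) = 0 + 196 = 196.
sqrt(196) = 14, so x = (0 ± 14)/2: x = 7 or x = -7.
Collecting all roots found:

x = -7, x = -1, x = 6, x = 7


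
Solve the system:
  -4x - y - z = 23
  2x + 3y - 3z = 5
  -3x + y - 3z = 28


Using Cramer's rule. Expand each determinant along the first row.
D  = (-4)*[3*(-3) - (-3)*1] - (-1)*[2*(-3) - (-3)*(-3)] + (-1)*[2*1 - 3*(-3)]
  = (-4)*(-6) - (-1)*(-15) + (-1)*(11) = -2
Dx = 23*[3*(-3) - (-3)*1] - (-1)*[5*(-3) - (-3)*28] + (-1)*[5*1 - 3*28]
  = 23*(-6) - (-1)*(69) + (-1)*(-79) = 10
Dy = (-4)*[5*(-3) - (-3)*28] - 23*[2*(-3) - (-3)*(-3)] + (-1)*[2*28 - 5*(-3)]
  = (-4)*(69) - 23*(-15) + (-1)*(71) = -2
Dz = (-4)*[3*28 - 5*1] - (-1)*[2*28 - 5*(-3)] + 23*[2*1 - 3*(-3)]
  = (-4)*(79) - (-1)*(71) + 23*(11) = 8
x = Dx/D = 10/-2 = -5, y = Dy/D = -2/-2 = 1, z = Dz/D = 8/-2 = -4
Check eq1: (-4)(-5) + (-1)(1) + (-1)(-4) = 23 = 23 ✓
Check eq2: (2)(-5) + (3)(1) + (-3)(-4) = 5 = 5 ✓
Check eq3: (-3)(-5) + (1)(1) + (-3)(-4) = 28 = 28 ✓

x = -5, y = 1, z = -4


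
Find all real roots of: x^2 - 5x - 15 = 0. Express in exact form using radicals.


Using the quadratic formula: x = (-b ± sqrt(b^2 - 4ac)) / (2a)
Here a = 1, b = -5, c = -15
Discriminant = b^2 - 4ac = (-5)^2 - 4(1)(-15) = 25 + 60 = 85
Since discriminant = 85 > 0, there are two real roots.
x = (5 ± sqrt(85)) / 2
Numerically: x ≈ 7.1098 or x ≈ -2.1098

x = (5 + sqrt(85)) / 2 or x = (5 - sqrt(85)) / 2


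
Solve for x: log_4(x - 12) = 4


Convert to exponential form: x - 12 = 4^4 = 256
x = 256 + 12 = 268
Check: log_4(268 - 12) = log_4(256) = log_4(256) = 4 ✓

x = 268


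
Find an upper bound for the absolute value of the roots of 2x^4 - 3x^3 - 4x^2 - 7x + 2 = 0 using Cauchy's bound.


Cauchy's bound: all roots r satisfy |r| <= 1 + max(|a_i/a_n|) for i = 0,...,n-1
where a_n is the leading coefficient.

Coefficients: [2, -3, -4, -7, 2]
Leading coefficient a_n = 2
Ratios |a_i/a_n|: 3/2, 2, 7/2, 1
Maximum ratio: 7/2
Cauchy's bound: |r| <= 1 + 7/2 = 9/2

Upper bound = 9/2


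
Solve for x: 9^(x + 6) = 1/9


Express both sides with the same base.
1/9 = 9^(-1)
Since the bases match, equate exponents: x + 6 = -1
So x = -1 - (6) = -7

x = -7


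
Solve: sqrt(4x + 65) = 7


Square both sides: 4x + 65 = 7^2 = 49
4x = 49 - 65 = -16
x = -4
Check: sqrt(4*(-4) + 65) = sqrt(49) = 7 ✓

x = -4


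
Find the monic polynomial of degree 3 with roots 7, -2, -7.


A monic polynomial with roots 7, -2, -7 is:
p(x) = (x - 7)(x + 2)(x + 7)
After multiplying by (x - 7): x - 7
After multiplying by (x + 2): x^2 - 5x - 14
After multiplying by (x + 7): x^3 + 2x^2 - 49x - 98

x^3 + 2x^2 - 49x - 98


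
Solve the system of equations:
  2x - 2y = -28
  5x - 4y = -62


Using Cramer's rule:
Determinant D = (2)(-4) - (5)(-2) = -8 + 10 = 2
Dx = (-28)(-4) - (-62)(-2) = 112 - 124 = -12
Dy = (2)(-62) - (5)(-28) = -124 + 140 = 16
x = Dx/D = -12/2 = -6
y = Dy/D = 16/2 = 8

x = -6, y = 8


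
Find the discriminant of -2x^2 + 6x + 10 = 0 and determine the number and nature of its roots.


For ax^2 + bx + c = 0, discriminant D = b^2 - 4ac
Here a = -2, b = 6, c = 10
D = (6)^2 - 4(-2)(10) = 36 + 80 = 116

D = 116 > 0 but not a perfect square
The equation has 2 distinct real irrational roots.

Discriminant = 116, 2 distinct real irrational roots


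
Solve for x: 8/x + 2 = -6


Subtract 2 from both sides: 8/x = -8
Multiply both sides by x: 8 = -8 * x
Divide by -8: x = -1

x = -1


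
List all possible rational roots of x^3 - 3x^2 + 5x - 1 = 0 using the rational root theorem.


Rational root theorem: possible roots are ±p/q where:
  p divides the constant term (-1): p ∈ {1}
  q divides the leading coefficient (1): q ∈ {1}

All possible rational roots: -1, 1

-1, 1


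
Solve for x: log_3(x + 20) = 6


Convert to exponential form: x + 20 = 3^6 = 729
x = 729 - 20 = 709
Check: log_3(709 + 20) = log_3(729) = log_3(729) = 6 ✓

x = 709


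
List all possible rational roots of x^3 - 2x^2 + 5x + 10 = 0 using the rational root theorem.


Rational root theorem: possible roots are ±p/q where:
  p divides the constant term (10): p ∈ {1, 2, 5, 10}
  q divides the leading coefficient (1): q ∈ {1}

All possible rational roots: -10, -5, -2, -1, 1, 2, 5, 10

-10, -5, -2, -1, 1, 2, 5, 10


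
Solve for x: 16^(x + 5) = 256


Express both sides with the same base.
256 = 16^2
Since the bases match, equate exponents: x + 5 = 2
So x = 2 - (5) = -3

x = -3


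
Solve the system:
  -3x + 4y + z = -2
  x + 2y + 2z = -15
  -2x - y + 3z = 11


Using Cramer's rule. Expand each determinant along the first row.
D  = (-3)*[2*3 - 2*(-1)] - 4*[1*3 - 2*(-2)] + 1*[1*(-1) - 2*(-2)]
  = (-3)*(8) - 4*(7) + 1*(3) = -49
Dx = (-2)*[2*3 - 2*(-1)] - 4*[(-15)*3 - 2*11] + 1*[(-15)*(-1) - 2*11]
  = (-2)*(8) - 4*(-67) + 1*(-7) = 245
Dy = (-3)*[(-15)*3 - 2*11] - (-2)*[1*3 - 2*(-2)] + 1*[1*11 - (-15)*(-2)]
  = (-3)*(-67) - (-2)*(7) + 1*(-19) = 196
Dz = (-3)*[2*11 - (-15)*(-1)] - 4*[1*11 - (-15)*(-2)] + (-2)*[1*(-1) - 2*(-2)]
  = (-3)*(7) - 4*(-19) + (-2)*(3) = 49
x = Dx/D = 245/-49 = -5, y = Dy/D = 196/-49 = -4, z = Dz/D = 49/-49 = -1
Check eq1: (-3)(-5) + (4)(-4) + (1)(-1) = -2 = -2 ✓
Check eq2: (1)(-5) + (2)(-4) + (2)(-1) = -15 = -15 ✓
Check eq3: (-2)(-5) + (-1)(-4) + (3)(-1) = 11 = 11 ✓

x = -5, y = -4, z = -1


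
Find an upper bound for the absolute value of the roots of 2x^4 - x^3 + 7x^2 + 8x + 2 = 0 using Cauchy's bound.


Cauchy's bound: all roots r satisfy |r| <= 1 + max(|a_i/a_n|) for i = 0,...,n-1
where a_n is the leading coefficient.

Coefficients: [2, -1, 7, 8, 2]
Leading coefficient a_n = 2
Ratios |a_i/a_n|: 1/2, 7/2, 4, 1
Maximum ratio: 4
Cauchy's bound: |r| <= 1 + 4 = 5

Upper bound = 5


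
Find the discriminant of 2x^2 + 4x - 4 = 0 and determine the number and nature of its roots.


For ax^2 + bx + c = 0, discriminant D = b^2 - 4ac
Here a = 2, b = 4, c = -4
D = (4)^2 - 4(2)(-4) = 16 + 32 = 48

D = 48 > 0 but not a perfect square
The equation has 2 distinct real irrational roots.

Discriminant = 48, 2 distinct real irrational roots


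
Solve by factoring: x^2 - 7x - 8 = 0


We need two numbers that multiply to -8 and add to -7.
Those numbers are -8 and 1 (since (-8) * 1 = -8 and (-8) + 1 = -7).
So x^2 - 7x - 8 = (x - 8)(x + 1) = 0
Setting each factor to zero: x = 8 or x = -1

x = -1, x = 8


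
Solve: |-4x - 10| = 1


An absolute value equation |expr| = 1 gives two cases:
Case 1: -4x - 10 = 1
  -4x = 11, so x = -11/4
Case 2: -4x - 10 = -1
  -4x = 9, so x = -9/4

x = -11/4, x = -9/4


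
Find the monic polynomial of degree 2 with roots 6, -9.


A monic polynomial with roots 6, -9 is:
p(x) = (x - 6)(x + 9)
After multiplying by (x - 6): x - 6
After multiplying by (x + 9): x^2 + 3x - 54

x^2 + 3x - 54


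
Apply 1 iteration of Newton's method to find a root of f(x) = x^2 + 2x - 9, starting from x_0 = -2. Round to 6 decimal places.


Newton's method: x_(n+1) = x_n - f(x_n)/f'(x_n)
f(x) = x^2 + 2x - 9
f'(x) = 2x + 2

Iteration 1:
  f(-2.000000) = -9.000000
  f'(-2.000000) = -2.000000
  x_1 = -2.000000 - (-9.000000)/(-2.000000) = -6.500000

x_1 = -6.500000


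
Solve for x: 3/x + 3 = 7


Subtract 3 from both sides: 3/x = 4
Multiply both sides by x: 3 = 4 * x
Divide by 4: x = 3/4

x = 3/4


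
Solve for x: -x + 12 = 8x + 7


Starting with: -x + 12 = 8x + 7
Move all x terms to left: (-1 - 8)x = 7 - 12
Simplify: -9x = -5
Divide both sides by -9: x = 5/9

x = 5/9


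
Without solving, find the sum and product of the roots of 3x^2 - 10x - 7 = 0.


By Vieta's formulas for ax^2 + bx + c = 0:
  Sum of roots = -b/a
  Product of roots = c/a

Here a = 3, b = -10, c = -7
Sum = -(-10)/3 = 10/3
Product = -7/3 = -7/3

Sum = 10/3, Product = -7/3


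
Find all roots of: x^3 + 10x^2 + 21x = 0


The constant term is 0, so x = 0 is a root. Factor out x:
  x^2 + 10x + 21 = 0
Solve the quadratic x^2 + 10x + 21 = 0: discriminant = 10^2 - 4(1)(21) = 100 - 84 = 16.
sqrt(16) = 4, so x = (-10 ± 4)/2: x = -3 or x = -7.
Collecting all roots found:

x = -7, x = -3, x = 0


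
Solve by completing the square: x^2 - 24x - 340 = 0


Start: x^2 - 24x - 340 = 0
Move constant: x^2 - 24x = 340
Half of -24 is -12, squared is 144
Add 144 to both sides: x^2 - 24x + 144 = 484
(x - 12)^2 = 484
x - 12 = ±22
x = 12 + 22 = 34 or x = 12 - 22 = -10

x = -10, x = 34


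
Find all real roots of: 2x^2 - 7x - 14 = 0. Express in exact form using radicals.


Using the quadratic formula: x = (-b ± sqrt(b^2 - 4ac)) / (2a)
Here a = 2, b = -7, c = -14
Discriminant = b^2 - 4ac = (-7)^2 - 4(2)(-14) = 49 + 112 = 161
Since discriminant = 161 > 0, there are two real roots.
x = (7 ± sqrt(161)) / 4
Numerically: x ≈ 4.9221 or x ≈ -1.4221

x = (7 + sqrt(161)) / 4 or x = (7 - sqrt(161)) / 4


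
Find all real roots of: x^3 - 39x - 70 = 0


Let p(x) = x^3 - 39x - 70. By the rational root theorem (leading coefficient 1), any rational root is an integer divisor of 70: try ±1, ±2, ... in turn.
Test x = 1: value = -108 ≠ 0.
Test x = -1: value = -32 ≠ 0.
Test x = 2: value = -140 ≠ 0.
Test x = -2: value = 0 ✓, so (x + 2) is a factor.
Synthetic division by (x + 2): bring down 1; 1(-2) + 0 = -2; (-2)(-2) - 39 = -35; (-35)(-2) - 70 = 0 → quotient x^2 - 2x - 35, remainder 0.
Solve the quadratic x^2 - 2x - 35 = 0: discriminant = (-2)^2 - 4(1)(-35) = 4 + 140 = 144.
sqrt(144) = 12, so x = (2 ± 12)/2: x = 7 or x = -5.

x = -5, x = -2, x = 7
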